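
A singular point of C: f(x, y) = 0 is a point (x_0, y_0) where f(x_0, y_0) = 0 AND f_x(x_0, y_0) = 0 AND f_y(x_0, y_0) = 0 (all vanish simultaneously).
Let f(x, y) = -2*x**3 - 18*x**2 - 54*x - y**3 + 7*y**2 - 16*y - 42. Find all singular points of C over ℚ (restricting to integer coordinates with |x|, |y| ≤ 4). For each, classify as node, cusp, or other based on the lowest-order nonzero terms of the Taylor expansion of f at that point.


Singular points: {(-3, 2)}; classification: cusp.

Compute partial derivatives:
  f_x = -6*x**2 - 36*x - 54.
  f_y = -3*y**2 + 14*y - 16.
Scan x_0 ∈ {−4, ..., 4}. For each x_0, f_y(x_0, y) is a polynomial in y; find its integer roots y ∈ {−4, ..., 4}, then test f_x and f at those candidates.
  x = -4: f_y(-4, y) = -3*y**2 + 14*y - 16; vanishes at y ∈ {2}. (-4, 2): f_x = -6 ≠ 0.
  x = -3: f_y(-3, y) = -3*y**2 + 14*y - 16; vanishes at y ∈ {2}. (-3, 2): f_x = 0, f = 0 — SINGULAR.
  x = -2: f_y(-2, y) = -3*y**2 + 14*y - 16; vanishes at y ∈ {2}. (-2, 2): f_x = -6 ≠ 0.
  x = -1: f_y(-1, y) = -3*y**2 + 14*y - 16; vanishes at y ∈ {2}. (-1, 2): f_x = -24 ≠ 0.
  x = 0: f_y(0, y) = -3*y**2 + 14*y - 16; vanishes at y ∈ {2}. (0, 2): f_x = -54 ≠ 0.
  x = 1: f_y(1, y) = -3*y**2 + 14*y - 16; vanishes at y ∈ {2}. (1, 2): f_x = -96 ≠ 0.
  x = 2: f_y(2, y) = -3*y**2 + 14*y - 16; vanishes at y ∈ {2}. (2, 2): f_x = -150 ≠ 0.
  x = 3: f_y(3, y) = -3*y**2 + 14*y - 16; vanishes at y ∈ {2}. (3, 2): f_x = -216 ≠ 0.
  x = 4: f_y(4, y) = -3*y**2 + 14*y - 16; vanishes at y ∈ {2}. (4, 2): f_x = -294 ≠ 0.
Only singular point on the grid: (-3, 2).
Classify: substitute x = -3 + u, y = 2 + v and expand: f = -2*u**3 - v**3 + v**2.
No constant or linear terms (consistent with a singular point). Quadratic part: v**2. Cubic part: -2*u**3 - v**3.
The quadratic part v**2 is a perfect square, so there is a single (double) tangent line v = 0, i.e. y = 2. Restricting the cubic part to that line (v = 0) leaves -2*u**3 ≠ 0, so f is not divisible by v and the branch is v² ≈ 2*u**3 to lowest order — this is a cusp.
Classification: cusp.


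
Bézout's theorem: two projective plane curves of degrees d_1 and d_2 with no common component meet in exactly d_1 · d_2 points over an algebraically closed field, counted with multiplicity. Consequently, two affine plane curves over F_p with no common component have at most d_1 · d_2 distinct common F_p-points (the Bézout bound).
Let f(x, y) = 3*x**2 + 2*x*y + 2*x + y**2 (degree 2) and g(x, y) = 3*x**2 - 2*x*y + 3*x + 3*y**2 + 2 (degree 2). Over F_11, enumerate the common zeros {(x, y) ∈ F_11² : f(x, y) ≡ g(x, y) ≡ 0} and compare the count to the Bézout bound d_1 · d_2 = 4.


Common zeros: ∅; count = 0; Bézout bound = 4.

deg(f) = 2, deg(g) = 2, so Bézout bound = 4.
Scan x ∈ F_11. For each x, list the y ∈ F_11 with f(x, y) ≡ 0 and those with g(x, y) ≡ 0 (mod 11); the common zeros in that column are the intersection.
  x = 0: f ≡ 0 at y ∈ {0}; g ≡ 0 at y ∈ {5, 6}; common: ∅.
  x = 1: f ≡ 0 at y ∈ ∅; g ≡ 0 at y ∈ ∅; common: ∅.
  x = 2: f ≡ 0 at y ∈ ∅; g ≡ 0 at y ∈ ∅; common: ∅.
  x = 3: f ≡ 0 at y ∈ {0, 5}; g ≡ 0 at y ∈ {6, 7}; common: ∅.
  x = 4: f ≡ 0 at y ∈ {5, 9}; g ≡ 0 at y ∈ ∅; common: ∅.
  x = 5: f ≡ 0 at y ∈ ∅; g ≡ 0 at y ∈ ∅; common: ∅.
  x = 6: f ≡ 0 at y ∈ {3, 7}; g ≡ 0 at y ∈ {5, 10}; common: ∅.
  x = 7: f ≡ 0 at y ∈ {1, 7}; g ≡ 0 at y ∈ {2, 10}; common: ∅.
  x = 8: f ≡ 0 at y ∈ ∅; g ≡ 0 at y ∈ {2, 7}; common: ∅.
  x = 9: f ≡ 0 at y ∈ ∅; g ≡ 0 at y ∈ ∅; common: ∅.
  x = 10: f ≡ 0 at y ∈ {1}; g ≡ 0 at y ∈ ∅; common: ∅.
Collecting: common zeros = ∅, so the count is 0.
Comparison with the Bézout bound: 0 ≤ 4 = deg(f)·deg(g), as expected for curves with no common component (the affine F_11-count falls short of the bound because intersections may lie at infinity, over extension fields, or carry multiplicity).


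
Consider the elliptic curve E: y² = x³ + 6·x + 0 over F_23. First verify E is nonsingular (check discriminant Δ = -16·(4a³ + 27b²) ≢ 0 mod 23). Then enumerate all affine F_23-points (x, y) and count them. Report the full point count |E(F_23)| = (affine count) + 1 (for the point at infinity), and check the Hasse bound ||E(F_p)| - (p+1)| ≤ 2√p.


Affine points = {(0, 0), (8, 10), (8, 13), (9, 1), (9, 22), (10, 5), (10, 18), (12, 11), (12, 12), (16, 11), (16, 12), (17, 1), (17, 22), (18, 11), (18, 12), (19, 2), (19, 21), (20, 1), (20, 22), (21, 7), (21, 16), (22, 4), (22, 19)}; affine count = 23; |E(F_23)| = 24.

Discriminant check: Δ ∝ 4a³ + 27b² = 4·6³ + 27·0² = 4·216 + 27·0 ≡ 13 (mod 23). Nonzero ⇒ E is nonsingular.
For each x ∈ F_23, compute rhs = x³ + 6·x + 0 mod 23, then count y ∈ F_23 with y² ≡ rhs.
  x = 0: rhs = 0, matching y values: 0 (1 points).
  x = 1: rhs = 7, matching y values: none (0 points).
  x = 2: rhs = 20, matching y values: none (0 points).
  x = 3: rhs = 22, matching y values: none (0 points).
  x = 4: rhs = 19, matching y values: none (0 points).
  x = 5: rhs = 17, matching y values: none (0 points).
  x = 6: rhs = 22, matching y values: none (0 points).
  x = 7: rhs = 17, matching y values: none (0 points).
  x = 8: rhs = 8, matching y values: 10, 13 (2 points).
  x = 9: rhs = 1, matching y values: 1, 22 (2 points).
  x = 10: rhs = 2, matching y values: 5, 18 (2 points).
  x = 11: rhs = 17, matching y values: none (0 points).
  x = 12: rhs = 6, matching y values: 11, 12 (2 points).
  x = 13: rhs = 21, matching y values: none (0 points).
  x = 14: rhs = 22, matching y values: none (0 points).
  x = 15: rhs = 15, matching y values: none (0 points).
  x = 16: rhs = 6, matching y values: 11, 12 (2 points).
  x = 17: rhs = 1, matching y values: 1, 22 (2 points).
  x = 18: rhs = 6, matching y values: 11, 12 (2 points).
  x = 19: rhs = 4, matching y values: 2, 21 (2 points).
  x = 20: rhs = 1, matching y values: 1, 22 (2 points).
  x = 21: rhs = 3, matching y values: 7, 16 (2 points).
  x = 22: rhs = 16, matching y values: 4, 19 (2 points).
Total affine count: 23.
Full point count |E(F_23)| = 23 + 1 = 24.
Hasse bound: |24 − (23+1)| = |0| = 0 ≤ 2√23 ≈ 9.5917 ✓.


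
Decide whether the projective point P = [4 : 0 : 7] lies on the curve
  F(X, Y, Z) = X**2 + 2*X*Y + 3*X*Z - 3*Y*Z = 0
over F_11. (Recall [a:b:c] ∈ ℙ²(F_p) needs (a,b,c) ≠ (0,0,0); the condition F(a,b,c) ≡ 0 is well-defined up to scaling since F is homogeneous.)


F(4,0,7) ≡ 1 (mod 11); P is NOT on the curve.

Evaluate F(4, 0, 7) term-by-term (mod 11).
  X**2 ↦ 1·16·1·1 = 16
  2*X*Y ↦ 2·4·0·1 = 0
  3*X*Z ↦ 3·4·1·7 = 84
  -3*Y*Z ↦ -3·1·0·7 = 0
Sum: F(4, 0, 7) = (16) + (0) + (84) + (0) = 100.
Reducing mod 11: 100 ≡ 1 (mod 11).
Since F(a, b, c) ≡ 1 ≠ 0 (mod 11), P does NOT lie on the curve.


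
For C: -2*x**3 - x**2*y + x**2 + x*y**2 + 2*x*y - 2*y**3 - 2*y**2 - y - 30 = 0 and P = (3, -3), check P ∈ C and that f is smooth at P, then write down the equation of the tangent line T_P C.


Tangent line at P: -27*x - 64*y - 111 = 0.

Step 1: f(3, -3) = 0, so P lies on C.
Step 2: partial derivatives
  f_x(x, y) = -6*x**2 - 2*x*y + 2*x + y**2 + 2*y, f_y(x, y) = -x**2 + 2*x*y + 2*x - 6*y**2 - 4*y - 1.
  f_x(P) = -27, f_y(P) = -64 (gradient nonzero, so P is smooth).
Step 3: tangent line at P: -27·(x − 3) + -64·(y − -3) = 0.
Expanding: -27*x - 64*y - 111 = 0.


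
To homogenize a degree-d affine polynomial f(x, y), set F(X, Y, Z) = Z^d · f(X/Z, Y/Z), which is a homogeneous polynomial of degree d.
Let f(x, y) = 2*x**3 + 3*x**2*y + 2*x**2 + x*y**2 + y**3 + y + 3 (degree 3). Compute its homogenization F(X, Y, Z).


F(X, Y, Z) = 2*X**3 + 3*X**2*Y + 2*X**2*Z + X*Y**2 + Y**3 + Y*Z**2 + 3*Z**3

deg(f) = 3.
Substitute x = X/Z, y = Y/Z into f, then multiply by Z^3.
  monomial 2·x^3·y^0 ↦ 2·X^3·Y^0·Z^0.
  monomial 3·x^2·y^1 ↦ 3·X^2·Y^1·Z^0.
  monomial 2·x^2·y^0 ↦ 2·X^2·Y^0·Z^1.
  monomial 1·x^1·y^2 ↦ 1·X^1·Y^2·Z^0.
  monomial 1·x^0·y^3 ↦ 1·X^0·Y^3·Z^0.
  monomial 1·x^0·y^1 ↦ 1·X^0·Y^1·Z^2.
  monomial 3·x^0·y^0 ↦ 3·X^0·Y^0·Z^3.
Collecting: F(X, Y, Z) = 2*X**3 + 3*X**2*Y + 2*X**2*Z + X*Y**2 + Y**3 + Y*Z**2 + 3*Z**3.


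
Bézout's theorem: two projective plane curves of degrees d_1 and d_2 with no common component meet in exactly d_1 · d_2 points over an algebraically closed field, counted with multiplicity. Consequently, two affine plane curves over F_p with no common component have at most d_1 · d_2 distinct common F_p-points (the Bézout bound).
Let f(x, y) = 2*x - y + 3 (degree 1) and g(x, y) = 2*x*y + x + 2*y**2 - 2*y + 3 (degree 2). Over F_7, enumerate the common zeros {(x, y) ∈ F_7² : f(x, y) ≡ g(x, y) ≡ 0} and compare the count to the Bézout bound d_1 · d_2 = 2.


Common zeros: {(4, 4), (6, 1)}; count = 2; Bézout bound = 2.

deg(f) = 1, deg(g) = 2, so Bézout bound = 2.
Scan x ∈ F_7. For each x, list the y ∈ F_7 with f(x, y) ≡ 0 and those with g(x, y) ≡ 0 (mod 7); the common zeros in that column are the intersection.
  x = 0: f ≡ 0 at y ∈ {3}; g ≡ 0 at y ∈ {2, 6}; common: ∅.
  x = 1: f ≡ 0 at y ∈ {5}; g ≡ 0 at y ∈ ∅; common: ∅.
  x = 2: f ≡ 0 at y ∈ {0}; g ≡ 0 at y ∈ ∅; common: ∅.
  x = 3: f ≡ 0 at y ∈ {2}; g ≡ 0 at y ∈ ∅; common: ∅.
  x = 4: f ≡ 0 at y ∈ {4}; g ≡ 0 at y ∈ {0, 4}; common: {4}.
  x = 5: f ≡ 0 at y ∈ {6}; g ≡ 0 at y ∈ {5}; common: ∅.
  x = 6: f ≡ 0 at y ∈ {1}; g ≡ 0 at y ∈ {1}; common: {1}.
Collecting: common zeros = {(4, 4), (6, 1)}, so the count is 2.
Comparison with the Bézout bound: 2 ≤ 2 = deg(f)·deg(g), as expected for curves with no common component (the bound is attained).


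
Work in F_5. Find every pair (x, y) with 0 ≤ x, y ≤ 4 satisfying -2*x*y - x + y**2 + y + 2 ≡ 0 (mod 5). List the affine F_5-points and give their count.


Affine F_5-points: {(2, 0), (2, 3), (3, 1), (3, 4)}; count = 4.

For each of the 25 pairs (x, y) ∈ F_5², evaluate f(x, y) mod 5. Record the zeros.
  x = 0: [0↦2, 1↦4, 2↦3, 3↦4, 4↦2]  zeros at y ∈ ∅
  x = 1: [0↦1, 1↦1, 2↦3, 3↦2, 4↦3]  zeros at y ∈ ∅
  x = 2: [0↦0, 1↦3, 2↦3, 3↦0, 4↦4]  zeros at y ∈ {0, 3}
  x = 3: [0↦4, 1↦0, 2↦3, 3↦3, 4↦0]  zeros at y ∈ {1, 4}
  x = 4: [0↦3, 1↦2, 2↦3, 3↦1, 4↦1]  zeros at y ∈ ∅
Collecting zeros: affine points = {(2, 0), (2, 3), (3, 1), (3, 4)}.
Total count |C(F_5)_aff| = 4.


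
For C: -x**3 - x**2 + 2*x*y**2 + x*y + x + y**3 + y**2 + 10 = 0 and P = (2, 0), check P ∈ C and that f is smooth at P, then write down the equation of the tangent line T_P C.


Tangent line at P: -15*x + 2*y + 30 = 0.

Step 1: f(2, 0) = 0, so P lies on C.
Step 2: partial derivatives
  f_x(x, y) = -3*x**2 - 2*x + 2*y**2 + y + 1, f_y(x, y) = 4*x*y + x + 3*y**2 + 2*y.
  f_x(P) = -15, f_y(P) = 2 (gradient nonzero, so P is smooth).
Step 3: tangent line at P: -15·(x − 2) + 2·(y − 0) = 0.
Expanding: -15*x + 2*y + 30 = 0.


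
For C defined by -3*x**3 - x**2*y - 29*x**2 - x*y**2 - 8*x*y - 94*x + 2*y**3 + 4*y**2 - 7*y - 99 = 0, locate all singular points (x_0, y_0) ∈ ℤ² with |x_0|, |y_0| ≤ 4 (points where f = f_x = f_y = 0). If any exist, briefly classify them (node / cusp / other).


Singular points: {(-3, -1)}; classification: node.

Compute partial derivatives:
  f_x = -9*x**2 - 2*x*y - 58*x - y**2 - 8*y - 94.
  f_y = -x**2 - 2*x*y - 8*x + 6*y**2 + 8*y - 7.
Scan x_0 ∈ {−4, ..., 4}. For each x_0, f_y(x_0, y) is a polynomial in y; find its integer roots y ∈ {−4, ..., 4}, then test f_x and f at those candidates.
  x = -4: f_y(-4, y) = 6*y**2 + 16*y + 9; no integer root y with |y| ≤ 4.
  x = -3: f_y(-3, y) = 6*y**2 + 14*y + 8; vanishes at y ∈ {-1}. (-3, -1): f_x = 0, f = 0 — SINGULAR.
  x = -2: f_y(-2, y) = 6*y**2 + 12*y + 5; no integer root y with |y| ≤ 4.
  x = -1: f_y(-1, y) = 6*y**2 + 10*y; vanishes at y ∈ {0}. (-1, 0): f_x = -45 ≠ 0.
  x = 0: f_y(0, y) = 6*y**2 + 8*y - 7; no integer root y with |y| ≤ 4.
  x = 1: f_y(1, y) = 6*y**2 + 6*y - 16; no integer root y with |y| ≤ 4.
  x = 2: f_y(2, y) = 6*y**2 + 4*y - 27; no integer root y with |y| ≤ 4.
  x = 3: f_y(3, y) = 6*y**2 + 2*y - 40; no integer root y with |y| ≤ 4.
  x = 4: f_y(4, y) = 6*y**2 - 55; no integer root y with |y| ≤ 4.
Only singular point on the grid: (-3, -1).
Classify: substitute x = -3 + u, y = -1 + v and expand: f = -3*u**3 - u**2*v - u**2 - u*v**2 + 2*v**3 + v**2.
No constant or linear terms (consistent with a singular point). Quadratic part: -u**2 + v**2. Cubic part: -3*u**3 - u**2*v - u*v**2 + 2*v**3.
The quadratic part v**2 - u**2 = (v − u)(v + u) splits into two distinct linear factors, so there are two distinct tangent lines y − -1 = ±(x − -3) — this is a node (ordinary double point).
Classification: node.


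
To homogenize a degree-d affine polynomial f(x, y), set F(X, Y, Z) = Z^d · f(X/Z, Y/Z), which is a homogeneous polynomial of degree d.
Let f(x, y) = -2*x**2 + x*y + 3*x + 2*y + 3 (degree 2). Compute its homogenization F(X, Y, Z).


F(X, Y, Z) = -2*X**2 + X*Y + 3*X*Z + 2*Y*Z + 3*Z**2

deg(f) = 2.
Substitute x = X/Z, y = Y/Z into f, then multiply by Z^2.
  monomial -2·x^2·y^0 ↦ -2·X^2·Y^0·Z^0.
  monomial 1·x^1·y^1 ↦ 1·X^1·Y^1·Z^0.
  monomial 3·x^1·y^0 ↦ 3·X^1·Y^0·Z^1.
  monomial 2·x^0·y^1 ↦ 2·X^0·Y^1·Z^1.
  monomial 3·x^0·y^0 ↦ 3·X^0·Y^0·Z^2.
Collecting: F(X, Y, Z) = -2*X**2 + X*Y + 3*X*Z + 2*Y*Z + 3*Z**2.


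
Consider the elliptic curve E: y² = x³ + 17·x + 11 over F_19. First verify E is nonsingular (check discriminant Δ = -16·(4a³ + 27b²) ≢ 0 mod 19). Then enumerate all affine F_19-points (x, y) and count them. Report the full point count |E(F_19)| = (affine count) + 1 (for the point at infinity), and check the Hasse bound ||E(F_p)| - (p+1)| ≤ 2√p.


Affine points = {(0, 7), (0, 12), (6, 5), (6, 14), (7, 6), (7, 13), (9, 0), (11, 3), (11, 16), (12, 9), (12, 10), (13, 4), (13, 15), (16, 3), (16, 16), (17, 8), (17, 11)}; affine count = 17; |E(F_19)| = 18.

Discriminant check: Δ ∝ 4a³ + 27b² = 4·17³ + 27·11² = 4·4913 + 27·121 ≡ 5 (mod 19). Nonzero ⇒ E is nonsingular.
For each x ∈ F_19, compute rhs = x³ + 17·x + 11 mod 19, then count y ∈ F_19 with y² ≡ rhs.
  x = 0: rhs = 11, matching y values: 7, 12 (2 points).
  x = 1: rhs = 10, matching y values: none (0 points).
  x = 2: rhs = 15, matching y values: none (0 points).
  x = 3: rhs = 13, matching y values: none (0 points).
  x = 4: rhs = 10, matching y values: none (0 points).
  x = 5: rhs = 12, matching y values: none (0 points).
  x = 6: rhs = 6, matching y values: 5, 14 (2 points).
  x = 7: rhs = 17, matching y values: 6, 13 (2 points).
  x = 8: rhs = 13, matching y values: none (0 points).
  x = 9: rhs = 0, matching y values: 0 (1 points).
  x = 10: rhs = 3, matching y values: none (0 points).
  x = 11: rhs = 9, matching y values: 3, 16 (2 points).
  x = 12: rhs = 5, matching y values: 9, 10 (2 points).
  x = 13: rhs = 16, matching y values: 4, 15 (2 points).
  x = 14: rhs = 10, matching y values: none (0 points).
  x = 15: rhs = 12, matching y values: none (0 points).
  x = 16: rhs = 9, matching y values: 3, 16 (2 points).
  x = 17: rhs = 7, matching y values: 8, 11 (2 points).
  x = 18: rhs = 12, matching y values: none (0 points).
Total affine count: 17.
Full point count |E(F_19)| = 17 + 1 = 18.
Hasse bound: |18 − (19+1)| = |-2| = 2 ≤ 2√19 ≈ 8.7178 ✓.


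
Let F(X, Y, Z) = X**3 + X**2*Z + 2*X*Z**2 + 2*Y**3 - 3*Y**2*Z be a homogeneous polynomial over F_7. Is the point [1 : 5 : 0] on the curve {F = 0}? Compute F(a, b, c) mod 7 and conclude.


F(1,5,0) ≡ 6 (mod 7); P is NOT on the curve.

Evaluate F(1, 5, 0) term-by-term (mod 7).
  X**3 ↦ 1·1·1·1 = 1
  X**2*Z ↦ 1·1·1·0 = 0
  2*X*Z**2 ↦ 2·1·1·0 = 0
  2*Y**3 ↦ 2·1·125·1 = 250
  -3*Y**2*Z ↦ -3·1·25·0 = 0
Sum: F(1, 5, 0) = (1) + (0) + (0) + (250) + (0) = 251.
Reducing mod 7: 251 ≡ 6 (mod 7).
Since F(a, b, c) ≡ 6 ≠ 0 (mod 7), P does NOT lie on the curve.


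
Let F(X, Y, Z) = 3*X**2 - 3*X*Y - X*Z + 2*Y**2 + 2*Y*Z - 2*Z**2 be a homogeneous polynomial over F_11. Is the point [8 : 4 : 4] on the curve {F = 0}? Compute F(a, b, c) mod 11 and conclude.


F(8,4,4) ≡ 8 (mod 11); P is NOT on the curve.

Evaluate F(8, 4, 4) term-by-term (mod 11).
  3*X**2 ↦ 3·64·1·1 = 192
  -3*X*Y ↦ -3·8·4·1 = -96
  -X*Z ↦ -1·8·1·4 = -32
  2*Y**2 ↦ 2·1·16·1 = 32
  2*Y*Z ↦ 2·1·4·4 = 32
  -2*Z**2 ↦ -2·1·1·16 = -32
Sum: F(8, 4, 4) = (192) + (-96) + (-32) + (32) + (32) + (-32) = 96.
Reducing mod 11: 96 ≡ 8 (mod 11).
Since F(a, b, c) ≡ 8 ≠ 0 (mod 11), P does NOT lie on the curve.


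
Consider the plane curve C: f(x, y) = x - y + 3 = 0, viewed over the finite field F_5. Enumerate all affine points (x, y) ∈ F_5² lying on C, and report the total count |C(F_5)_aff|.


Affine F_5-points: {(0, 3), (1, 4), (2, 0), (3, 1), (4, 2)}; count = 5.

For each of the 25 pairs (x, y) ∈ F_5², evaluate f(x, y) mod 5. Record the zeros.
  x = 0: [0↦3, 1↦2, 2↦1, 3↦0, 4↦4]  zeros at y ∈ {3}
  x = 1: [0↦4, 1↦3, 2↦2, 3↦1, 4↦0]  zeros at y ∈ {4}
  x = 2: [0↦0, 1↦4, 2↦3, 3↦2, 4↦1]  zeros at y ∈ {0}
  x = 3: [0↦1, 1↦0, 2↦4, 3↦3, 4↦2]  zeros at y ∈ {1}
  x = 4: [0↦2, 1↦1, 2↦0, 3↦4, 4↦3]  zeros at y ∈ {2}
Collecting zeros: affine points = {(0, 3), (1, 4), (2, 0), (3, 1), (4, 2)}.
Total count |C(F_5)_aff| = 5.


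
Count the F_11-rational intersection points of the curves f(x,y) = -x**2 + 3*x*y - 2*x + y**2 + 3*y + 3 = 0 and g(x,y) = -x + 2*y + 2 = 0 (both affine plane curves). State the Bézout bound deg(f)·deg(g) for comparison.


Common zeros: {(1, 5), (5, 7)}; count = 2; Bézout bound = 2.

deg(f) = 2, deg(g) = 1, so Bézout bound = 2.
Scan x ∈ F_11. For each x, list the y ∈ F_11 with f(x, y) ≡ 0 and those with g(x, y) ≡ 0 (mod 11); the common zeros in that column are the intersection.
  x = 0: f ≡ 0 at y ∈ ∅; g ≡ 0 at y ∈ {10}; common: ∅.
  x = 1: f ≡ 0 at y ∈ {0, 5}; g ≡ 0 at y ∈ {5}; common: {5}.
  x = 2: f ≡ 0 at y ∈ ∅; g ≡ 0 at y ∈ {0}; common: ∅.
  x = 3: f ≡ 0 at y ∈ {3, 7}; g ≡ 0 at y ∈ {6}; common: ∅.
  x = 4: f ≡ 0 at y ∈ {3, 4}; g ≡ 0 at y ∈ {1}; common: ∅.
  x = 5: f ≡ 0 at y ∈ {7, 8}; g ≡ 0 at y ∈ {7}; common: {7}.
  x = 6: f ≡ 0 at y ∈ {4, 8}; g ≡ 0 at y ∈ {2}; common: ∅.
  x = 7: f ≡ 0 at y ∈ ∅; g ≡ 0 at y ∈ {8}; common: ∅.
  x = 8: f ≡ 0 at y ∈ {0, 6}; g ≡ 0 at y ∈ {3}; common: ∅.
  x = 9: f ≡ 0 at y ∈ ∅; g ≡ 0 at y ∈ {9}; common: ∅.
  x = 10: f ≡ 0 at y ∈ ∅; g ≡ 0 at y ∈ {4}; common: ∅.
Collecting: common zeros = {(1, 5), (5, 7)}, so the count is 2.
Comparison with the Bézout bound: 2 ≤ 2 = deg(f)·deg(g), as expected for curves with no common component (the bound is attained).


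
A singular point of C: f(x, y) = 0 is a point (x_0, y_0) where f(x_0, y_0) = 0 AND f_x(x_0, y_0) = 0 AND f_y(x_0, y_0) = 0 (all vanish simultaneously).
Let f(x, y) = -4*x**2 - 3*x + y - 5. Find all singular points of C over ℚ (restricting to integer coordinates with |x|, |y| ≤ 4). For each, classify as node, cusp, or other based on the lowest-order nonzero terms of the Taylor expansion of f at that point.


No singular points in the scanned grid; C is smooth there.

Compute partial derivatives:
  f_x = -8*x - 3.
  f_y = 1.
f_y = 1 is a nonzero constant, so f_y never vanishes: no point (x, y) can satisfy f = f_x = f_y = 0. In particular no (x, y) ∈ {−4, ..., 4}² is singular; the curve is smooth.


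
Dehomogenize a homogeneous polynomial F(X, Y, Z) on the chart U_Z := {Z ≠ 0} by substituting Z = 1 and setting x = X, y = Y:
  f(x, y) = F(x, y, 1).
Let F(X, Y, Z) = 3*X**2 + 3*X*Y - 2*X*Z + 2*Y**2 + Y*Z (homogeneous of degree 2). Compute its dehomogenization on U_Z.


f(x, y) = 3*x**2 + 3*x*y - 2*x + 2*y**2 + y

On U_Z we set Z = 1. Each monomial c·X^i·Y^j·Z^k in F becomes c·x^i·y^j·1^k = c·x^i·y^j.
Substituting Z = 1: F(X, Y, 1) = 3*x**2 + 3*x*y - 2*x + 2*y**2 + y.
Note: deg(f) ≤ deg(F) = 2; strict inequality happens when F is divisible by Z (lost terms).


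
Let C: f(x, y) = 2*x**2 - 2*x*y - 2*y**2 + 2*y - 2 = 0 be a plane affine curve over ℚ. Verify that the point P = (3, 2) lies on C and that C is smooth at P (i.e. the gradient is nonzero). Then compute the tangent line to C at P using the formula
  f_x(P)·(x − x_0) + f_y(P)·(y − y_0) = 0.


Tangent line at P: 8*x - 12*y = 0.

Step 1: f(3, 2) = 0, so P lies on C.
Step 2: partial derivatives
  f_x(x, y) = 4*x - 2*y, f_y(x, y) = -2*x - 4*y + 2.
  f_x(P) = 8, f_y(P) = -12 (gradient nonzero, so P is smooth).
Step 3: tangent line at P: 8·(x − 3) + -12·(y − 2) = 0.
Expanding: 8*x - 12*y = 0.


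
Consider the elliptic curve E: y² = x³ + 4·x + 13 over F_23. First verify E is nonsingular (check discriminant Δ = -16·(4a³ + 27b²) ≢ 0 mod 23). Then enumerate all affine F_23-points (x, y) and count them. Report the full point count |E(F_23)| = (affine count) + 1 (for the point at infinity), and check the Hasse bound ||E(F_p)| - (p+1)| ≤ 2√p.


Affine points = {(0, 6), (0, 17), (1, 8), (1, 15), (2, 11), (2, 12), (3, 11), (3, 12), (4, 1), (4, 22), (6, 0), (7, 4), (7, 19), (10, 8), (10, 15), (11, 10), (11, 13), (12, 8), (12, 15), (13, 10), (13, 13), (17, 7), (17, 16), (18, 11), (18, 12), (19, 5), (19, 18), (22, 10), (22, 13)}; affine count = 29; |E(F_23)| = 30.

Discriminant check: Δ ∝ 4a³ + 27b² = 4·4³ + 27·13² = 4·64 + 27·169 ≡ 12 (mod 23). Nonzero ⇒ E is nonsingular.
For each x ∈ F_23, compute rhs = x³ + 4·x + 13 mod 23, then count y ∈ F_23 with y² ≡ rhs.
  x = 0: rhs = 13, matching y values: 6, 17 (2 points).
  x = 1: rhs = 18, matching y values: 8, 15 (2 points).
  x = 2: rhs = 6, matching y values: 11, 12 (2 points).
  x = 3: rhs = 6, matching y values: 11, 12 (2 points).
  x = 4: rhs = 1, matching y values: 1, 22 (2 points).
  x = 5: rhs = 20, matching y values: none (0 points).
  x = 6: rhs = 0, matching y values: 0 (1 points).
  x = 7: rhs = 16, matching y values: 4, 19 (2 points).
  x = 8: rhs = 5, matching y values: none (0 points).
  x = 9: rhs = 19, matching y values: none (0 points).
  x = 10: rhs = 18, matching y values: 8, 15 (2 points).
  x = 11: rhs = 8, matching y values: 10, 13 (2 points).
  x = 12: rhs = 18, matching y values: 8, 15 (2 points).
  x = 13: rhs = 8, matching y values: 10, 13 (2 points).
  x = 14: rhs = 7, matching y values: none (0 points).
  x = 15: rhs = 21, matching y values: none (0 points).
  x = 16: rhs = 10, matching y values: none (0 points).
  x = 17: rhs = 3, matching y values: 7, 16 (2 points).
  x = 18: rhs = 6, matching y values: 11, 12 (2 points).
  x = 19: rhs = 2, matching y values: 5, 18 (2 points).
  x = 20: rhs = 20, matching y values: none (0 points).
  x = 21: rhs = 20, matching y values: none (0 points).
  x = 22: rhs = 8, matching y values: 10, 13 (2 points).
Total affine count: 29.
Full point count |E(F_23)| = 29 + 1 = 30.
Hasse bound: |30 − (23+1)| = |6| = 6 ≤ 2√23 ≈ 9.5917 ✓.


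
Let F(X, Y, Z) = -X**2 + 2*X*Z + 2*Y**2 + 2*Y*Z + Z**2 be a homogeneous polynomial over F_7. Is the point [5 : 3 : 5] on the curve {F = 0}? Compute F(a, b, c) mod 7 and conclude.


F(5,3,5) ≡ 0 (mod 7); P is on the curve.

Evaluate F(5, 3, 5) term-by-term (mod 7).
  -X**2 ↦ -1·25·1·1 = -25
  2*X*Z ↦ 2·5·1·5 = 50
  2*Y**2 ↦ 2·1·9·1 = 18
  2*Y*Z ↦ 2·1·3·5 = 30
  Z**2 ↦ 1·1·1·25 = 25
Sum: F(5, 3, 5) = (-25) + (50) + (18) + (30) + (25) = 98.
Reducing mod 7: 98 ≡ 0 (mod 7).
Since F(a, b, c) ≡ 0 (mod 7), P lies on the curve.


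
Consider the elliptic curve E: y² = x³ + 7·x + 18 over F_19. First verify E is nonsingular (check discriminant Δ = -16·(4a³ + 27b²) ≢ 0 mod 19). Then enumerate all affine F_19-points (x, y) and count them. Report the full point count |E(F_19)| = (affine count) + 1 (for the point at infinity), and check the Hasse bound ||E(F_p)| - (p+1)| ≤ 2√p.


Affine points = {(1, 8), (1, 11), (3, 3), (3, 16), (5, 8), (5, 11), (7, 7), (7, 12), (8, 4), (8, 15), (10, 9), (10, 10), (11, 1), (11, 18), (12, 5), (12, 14), (13, 8), (13, 11)}; affine count = 18; |E(F_19)| = 19.

Discriminant check: Δ ∝ 4a³ + 27b² = 4·7³ + 27·18² = 4·343 + 27·324 ≡ 12 (mod 19). Nonzero ⇒ E is nonsingular.
For each x ∈ F_19, compute rhs = x³ + 7·x + 18 mod 19, then count y ∈ F_19 with y² ≡ rhs.
  x = 0: rhs = 18, matching y values: none (0 points).
  x = 1: rhs = 7, matching y values: 8, 11 (2 points).
  x = 2: rhs = 2, matching y values: none (0 points).
  x = 3: rhs = 9, matching y values: 3, 16 (2 points).
  x = 4: rhs = 15, matching y values: none (0 points).
  x = 5: rhs = 7, matching y values: 8, 11 (2 points).
  x = 6: rhs = 10, matching y values: none (0 points).
  x = 7: rhs = 11, matching y values: 7, 12 (2 points).
  x = 8: rhs = 16, matching y values: 4, 15 (2 points).
  x = 9: rhs = 12, matching y values: none (0 points).
  x = 10: rhs = 5, matching y values: 9, 10 (2 points).
  x = 11: rhs = 1, matching y values: 1, 18 (2 points).
  x = 12: rhs = 6, matching y values: 5, 14 (2 points).
  x = 13: rhs = 7, matching y values: 8, 11 (2 points).
  x = 14: rhs = 10, matching y values: none (0 points).
  x = 15: rhs = 2, matching y values: none (0 points).
  x = 16: rhs = 8, matching y values: none (0 points).
  x = 17: rhs = 15, matching y values: none (0 points).
  x = 18: rhs = 10, matching y values: none (0 points).
Total affine count: 18.
Full point count |E(F_19)| = 18 + 1 = 19.
Hasse bound: |19 − (19+1)| = |-1| = 1 ≤ 2√19 ≈ 8.7178 ✓.


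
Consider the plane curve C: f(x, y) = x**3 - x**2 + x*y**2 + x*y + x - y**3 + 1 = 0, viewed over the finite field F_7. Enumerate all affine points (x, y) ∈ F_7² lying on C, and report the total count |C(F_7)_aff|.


Affine F_7-points: {(0, 1), (0, 2), (0, 4), (1, 2), (1, 4), (2, 0)}; count = 6.

For each of the 49 pairs (x, y) ∈ F_7², evaluate f(x, y) mod 7. Record the zeros.
  x = 0: [0↦1, 1↦0, 2↦0, 3↦2, 4↦0, 5↦2, 6↦2]  zeros at y ∈ {1, 2, 4}
  x = 1: [0↦2, 1↦3, 2↦0, 3↦1, 4↦0, 5↦5, 6↦3]  zeros at y ∈ {2, 4}
  x = 2: [0↦0, 1↦3, 2↦4, 3↦4, 4↦4, 5↦5, 6↦1]  zeros at y ∈ {0}
  x = 3: [0↦1, 1↦6, 2↦4, 3↦3, 4↦4, 5↦1, 6↦2]  zeros at y ∈ ∅
  x = 4: [0↦4, 1↦4, 2↦6, 3↦4, 4↦6, 5↦6, 6↦5]  zeros at y ∈ ∅
  x = 5: [0↦1, 1↦3, 2↦2, 3↦6, 4↦2, 5↦5, 6↦2]  zeros at y ∈ ∅
  x = 6: [0↦5, 1↦2, 2↦5, 3↦1, 4↦5, 5↦4, 6↦6]  zeros at y ∈ ∅
Collecting zeros: affine points = {(0, 1), (0, 2), (0, 4), (1, 2), (1, 4), (2, 0)}.
Total count |C(F_7)_aff| = 6.


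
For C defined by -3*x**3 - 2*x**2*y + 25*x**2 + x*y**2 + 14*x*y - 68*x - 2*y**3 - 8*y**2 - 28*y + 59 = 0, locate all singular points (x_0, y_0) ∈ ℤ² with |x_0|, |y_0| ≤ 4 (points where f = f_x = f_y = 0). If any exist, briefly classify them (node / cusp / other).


Singular points: {(3, -1)}; classification: cusp.

Compute partial derivatives:
  f_x = -9*x**2 - 4*x*y + 50*x + y**2 + 14*y - 68.
  f_y = -2*x**2 + 2*x*y + 14*x - 6*y**2 - 16*y - 28.
Scan x_0 ∈ {−4, ..., 4}. For each x_0, f_y(x_0, y) is a polynomial in y; find its integer roots y ∈ {−4, ..., 4}, then test f_x and f at those candidates.
  x = -4: f_y(-4, y) = -6*y**2 - 24*y - 116; no integer root y with |y| ≤ 4.
  x = -3: f_y(-3, y) = -6*y**2 - 22*y - 88; no integer root y with |y| ≤ 4.
  x = -2: f_y(-2, y) = -6*y**2 - 20*y - 64; no integer root y with |y| ≤ 4.
  x = -1: f_y(-1, y) = -6*y**2 - 18*y - 44; no integer root y with |y| ≤ 4.
  x = 0: f_y(0, y) = -6*y**2 - 16*y - 28; no integer root y with |y| ≤ 4.
  x = 1: f_y(1, y) = -6*y**2 - 14*y - 16; no integer root y with |y| ≤ 4.
  x = 2: f_y(2, y) = -6*y**2 - 12*y - 8; no integer root y with |y| ≤ 4.
  x = 3: f_y(3, y) = -6*y**2 - 10*y - 4; vanishes at y ∈ {-1}. (3, -1): f_x = 0, f = 0 — SINGULAR.
  x = 4: f_y(4, y) = -6*y**2 - 8*y - 4; no integer root y with |y| ≤ 4.
Only singular point on the grid: (3, -1).
Classify: substitute x = 3 + u, y = -1 + v and expand: f = -3*u**3 - 2*u**2*v + u*v**2 - 2*v**3 + v**2.
No constant or linear terms (consistent with a singular point). Quadratic part: v**2. Cubic part: -3*u**3 - 2*u**2*v + u*v**2 - 2*v**3.
The quadratic part v**2 is a perfect square, so there is a single (double) tangent line v = 0, i.e. y = -1. Restricting the cubic part to that line (v = 0) leaves -3*u**3 ≠ 0, so f is not divisible by v and the branch is v² ≈ 3*u**3 to lowest order — this is a cusp.
Classification: cusp.


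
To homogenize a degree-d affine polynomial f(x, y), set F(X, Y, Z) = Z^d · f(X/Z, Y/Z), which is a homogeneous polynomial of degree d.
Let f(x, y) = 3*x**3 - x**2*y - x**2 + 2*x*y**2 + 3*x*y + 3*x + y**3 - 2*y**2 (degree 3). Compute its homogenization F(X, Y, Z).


F(X, Y, Z) = 3*X**3 - X**2*Y - X**2*Z + 2*X*Y**2 + 3*X*Y*Z + 3*X*Z**2 + Y**3 - 2*Y**2*Z

deg(f) = 3.
Substitute x = X/Z, y = Y/Z into f, then multiply by Z^3.
  monomial 3·x^3·y^0 ↦ 3·X^3·Y^0·Z^0.
  monomial -1·x^2·y^1 ↦ -1·X^2·Y^1·Z^0.
  monomial -1·x^2·y^0 ↦ -1·X^2·Y^0·Z^1.
  monomial 2·x^1·y^2 ↦ 2·X^1·Y^2·Z^0.
  monomial 3·x^1·y^1 ↦ 3·X^1·Y^1·Z^1.
  monomial 3·x^1·y^0 ↦ 3·X^1·Y^0·Z^2.
  monomial 1·x^0·y^3 ↦ 1·X^0·Y^3·Z^0.
  monomial -2·x^0·y^2 ↦ -2·X^0·Y^2·Z^1.
Collecting: F(X, Y, Z) = 3*X**3 - X**2*Y - X**2*Z + 2*X*Y**2 + 3*X*Y*Z + 3*X*Z**2 + Y**3 - 2*Y**2*Z.


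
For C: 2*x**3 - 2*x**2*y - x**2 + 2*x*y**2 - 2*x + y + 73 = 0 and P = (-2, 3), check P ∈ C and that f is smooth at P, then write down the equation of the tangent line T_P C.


Tangent line at P: 68*x - 31*y + 229 = 0.

Step 1: f(-2, 3) = 0, so P lies on C.
Step 2: partial derivatives
  f_x(x, y) = 6*x**2 - 4*x*y - 2*x + 2*y**2 - 2, f_y(x, y) = -2*x**2 + 4*x*y + 1.
  f_x(P) = 68, f_y(P) = -31 (gradient nonzero, so P is smooth).
Step 3: tangent line at P: 68·(x − -2) + -31·(y − 3) = 0.
Expanding: 68*x - 31*y + 229 = 0.


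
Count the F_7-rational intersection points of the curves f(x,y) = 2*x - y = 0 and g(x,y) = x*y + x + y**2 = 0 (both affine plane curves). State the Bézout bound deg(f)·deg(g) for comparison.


Common zeros: {(0, 0), (1, 2)}; count = 2; Bézout bound = 2.

deg(f) = 1, deg(g) = 2, so Bézout bound = 2.
Scan x ∈ F_7. For each x, list the y ∈ F_7 with f(x, y) ≡ 0 and those with g(x, y) ≡ 0 (mod 7); the common zeros in that column are the intersection.
  x = 0: f ≡ 0 at y ∈ {0}; g ≡ 0 at y ∈ {0}; common: {0}.
  x = 1: f ≡ 0 at y ∈ {2}; g ≡ 0 at y ∈ {2, 4}; common: {2}.
  x = 2: f ≡ 0 at y ∈ {4}; g ≡ 0 at y ∈ ∅; common: ∅.
  x = 3: f ≡ 0 at y ∈ {6}; g ≡ 0 at y ∈ {1, 3}; common: ∅.
  x = 4: f ≡ 0 at y ∈ {1}; g ≡ 0 at y ∈ {5}; common: ∅.
  x = 5: f ≡ 0 at y ∈ {3}; g ≡ 0 at y ∈ ∅; common: ∅.
  x = 6: f ≡ 0 at y ∈ {5}; g ≡ 0 at y ∈ ∅; common: ∅.
Collecting: common zeros = {(0, 0), (1, 2)}, so the count is 2.
Comparison with the Bézout bound: 2 ≤ 2 = deg(f)·deg(g), as expected for curves with no common component (the bound is attained).


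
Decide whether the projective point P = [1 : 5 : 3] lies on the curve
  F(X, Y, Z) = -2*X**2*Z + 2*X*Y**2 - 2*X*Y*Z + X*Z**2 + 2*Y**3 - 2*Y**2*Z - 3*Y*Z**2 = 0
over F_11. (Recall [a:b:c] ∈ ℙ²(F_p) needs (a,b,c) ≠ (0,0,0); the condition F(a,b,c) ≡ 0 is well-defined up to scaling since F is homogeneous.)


F(1,5,3) ≡ 10 (mod 11); P is NOT on the curve.

Evaluate F(1, 5, 3) term-by-term (mod 11).
  -2*X**2*Z ↦ -2·1·1·3 = -6
  2*X*Y**2 ↦ 2·1·25·1 = 50
  -2*X*Y*Z ↦ -2·1·5·3 = -30
  X*Z**2 ↦ 1·1·1·9 = 9
  2*Y**3 ↦ 2·1·125·1 = 250
  -2*Y**2*Z ↦ -2·1·25·3 = -150
  -3*Y*Z**2 ↦ -3·1·5·9 = -135
Sum: F(1, 5, 3) = (-6) + (50) + (-30) + (9) + (250) + (-150) + (-135) = -12.
Reducing mod 11: -12 ≡ 10 (mod 11).
Since F(a, b, c) ≡ 10 ≠ 0 (mod 11), P does NOT lie on the curve.


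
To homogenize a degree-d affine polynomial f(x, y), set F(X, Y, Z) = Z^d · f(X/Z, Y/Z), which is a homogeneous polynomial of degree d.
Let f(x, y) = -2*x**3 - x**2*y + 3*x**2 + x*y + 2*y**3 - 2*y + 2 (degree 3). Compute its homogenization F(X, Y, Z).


F(X, Y, Z) = -2*X**3 - X**2*Y + 3*X**2*Z + X*Y*Z + 2*Y**3 - 2*Y*Z**2 + 2*Z**3

deg(f) = 3.
Substitute x = X/Z, y = Y/Z into f, then multiply by Z^3.
  monomial -2·x^3·y^0 ↦ -2·X^3·Y^0·Z^0.
  monomial -1·x^2·y^1 ↦ -1·X^2·Y^1·Z^0.
  monomial 3·x^2·y^0 ↦ 3·X^2·Y^0·Z^1.
  monomial 1·x^1·y^1 ↦ 1·X^1·Y^1·Z^1.
  monomial 2·x^0·y^3 ↦ 2·X^0·Y^3·Z^0.
  monomial -2·x^0·y^1 ↦ -2·X^0·Y^1·Z^2.
  monomial 2·x^0·y^0 ↦ 2·X^0·Y^0·Z^3.
Collecting: F(X, Y, Z) = -2*X**3 - X**2*Y + 3*X**2*Z + X*Y*Z + 2*Y**3 - 2*Y*Z**2 + 2*Z**3.


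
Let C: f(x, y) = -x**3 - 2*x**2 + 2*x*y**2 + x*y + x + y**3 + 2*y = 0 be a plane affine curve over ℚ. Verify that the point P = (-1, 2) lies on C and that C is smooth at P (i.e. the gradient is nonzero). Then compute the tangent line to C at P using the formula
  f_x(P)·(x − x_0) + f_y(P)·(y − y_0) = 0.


Tangent line at P: 12*x + 5*y + 2 = 0.

Step 1: f(-1, 2) = 0, so P lies on C.
Step 2: partial derivatives
  f_x(x, y) = -3*x**2 - 4*x + 2*y**2 + y + 1, f_y(x, y) = 4*x*y + x + 3*y**2 + 2.
  f_x(P) = 12, f_y(P) = 5 (gradient nonzero, so P is smooth).
Step 3: tangent line at P: 12·(x − -1) + 5·(y − 2) = 0.
Expanding: 12*x + 5*y + 2 = 0.


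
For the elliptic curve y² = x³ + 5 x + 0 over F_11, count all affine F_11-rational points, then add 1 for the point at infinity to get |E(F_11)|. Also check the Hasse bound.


Affine points = {(0, 0), (3, 3), (3, 8), (6, 2), (6, 9), (7, 2), (7, 9), (9, 2), (9, 9), (10, 4), (10, 7)}; affine count = 11; |E(F_11)| = 12.

Discriminant check: Δ ∝ 4a³ + 27b² = 4·5³ + 27·0² = 4·125 + 27·0 ≡ 5 (mod 11). Nonzero ⇒ E is nonsingular.
For each x ∈ F_11, compute rhs = x³ + 5·x + 0 mod 11, then count y ∈ F_11 with y² ≡ rhs.
  x = 0: rhs = 0, matching y values: 0 (1 points).
  x = 1: rhs = 6, matching y values: none (0 points).
  x = 2: rhs = 7, matching y values: none (0 points).
  x = 3: rhs = 9, matching y values: 3, 8 (2 points).
  x = 4: rhs = 7, matching y values: none (0 points).
  x = 5: rhs = 7, matching y values: none (0 points).
  x = 6: rhs = 4, matching y values: 2, 9 (2 points).
  x = 7: rhs = 4, matching y values: 2, 9 (2 points).
  x = 8: rhs = 2, matching y values: none (0 points).
  x = 9: rhs = 4, matching y values: 2, 9 (2 points).
  x = 10: rhs = 5, matching y values: 4, 7 (2 points).
Total affine count: 11.
Full point count |E(F_11)| = 11 + 1 = 12.
Hasse bound: |12 − (11+1)| = |0| = 0 ≤ 2√11 ≈ 6.6332 ✓.


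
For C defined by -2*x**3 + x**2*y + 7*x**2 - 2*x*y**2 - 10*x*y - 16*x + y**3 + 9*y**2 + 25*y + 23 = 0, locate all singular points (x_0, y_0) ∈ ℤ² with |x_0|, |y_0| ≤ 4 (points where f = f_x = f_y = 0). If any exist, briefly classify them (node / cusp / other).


Singular points: {(1, -2)}; classification: node.

Compute partial derivatives:
  f_x = -6*x**2 + 2*x*y + 14*x - 2*y**2 - 10*y - 16.
  f_y = x**2 - 4*x*y - 10*x + 3*y**2 + 18*y + 25.
Scan x_0 ∈ {−4, ..., 4}. For each x_0, f_y(x_0, y) is a polynomial in y; find its integer roots y ∈ {−4, ..., 4}, then test f_x and f at those candidates.
  x = -4: f_y(-4, y) = 3*y**2 + 34*y + 81; no integer root y with |y| ≤ 4.
  x = -3: f_y(-3, y) = 3*y**2 + 30*y + 64; no integer root y with |y| ≤ 4.
  x = -2: f_y(-2, y) = 3*y**2 + 26*y + 49; no integer root y with |y| ≤ 4.
  x = -1: f_y(-1, y) = 3*y**2 + 22*y + 36; no integer root y with |y| ≤ 4.
  x = 0: f_y(0, y) = 3*y**2 + 18*y + 25; no integer root y with |y| ≤ 4.
  x = 1: f_y(1, y) = 3*y**2 + 14*y + 16; vanishes at y ∈ {-2}. (1, -2): f_x = 0, f = 0 — SINGULAR.
  x = 2: f_y(2, y) = 3*y**2 + 10*y + 9; no integer root y with |y| ≤ 4.
  x = 3: f_y(3, y) = 3*y**2 + 6*y + 4; no integer root y with |y| ≤ 4.
  x = 4: f_y(4, y) = 3*y**2 + 2*y + 1; no integer root y with |y| ≤ 4.
Only singular point on the grid: (1, -2).
Classify: substitute x = 1 + u, y = -2 + v and expand: f = -2*u**3 + u**2*v - u**2 - 2*u*v**2 + v**3 + v**2.
No constant or linear terms (consistent with a singular point). Quadratic part: -u**2 + v**2. Cubic part: -2*u**3 + u**2*v - 2*u*v**2 + v**3.
The quadratic part v**2 - u**2 = (v − u)(v + u) splits into two distinct linear factors, so there are two distinct tangent lines y − -2 = ±(x − 1) — this is a node (ordinary double point).
Classification: node.


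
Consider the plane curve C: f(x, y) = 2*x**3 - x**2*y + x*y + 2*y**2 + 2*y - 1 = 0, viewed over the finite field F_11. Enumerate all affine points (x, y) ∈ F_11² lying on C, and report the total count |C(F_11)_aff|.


Affine F_11-points: {(0, 2), (0, 8), (2, 3), (2, 8), (5, 4), (5, 5), (6, 5), (6, 9), (7, 3), (7, 6), (8, 0), (8, 5), (9, 3), (9, 10)}; count = 14.

For each of the 121 pairs (x, y) ∈ F_11², evaluate f(x, y) mod 11. Record the zeros.
  x = 0: [0↦10, 1↦3, 2↦0, 3↦1, 4↦6, 5↦4, 6↦6, 7↦1, 8↦0, 9↦3, 10↦10]  zeros at y ∈ {2, 8}
  x = 1: [0↦1, 1↦5, 2↦2, 3↦3, 4↦8, 5↦6, 6↦8, 7↦3, 8↦2, 9↦5, 10↦1]  zeros at y ∈ ∅
  x = 2: [0↦4, 1↦6, 2↦1, 3↦0, 4↦3, 5↦10, 6↦10, 7↦3, 8↦0, 9↦1, 10↦6]  zeros at y ∈ {3, 8}
  x = 3: [0↦9, 1↦7, 2↦9, 3↦4, 4↦3, 5↦6, 6↦2, 7↦2, 8↦6, 9↦3, 10↦4]  zeros at y ∈ ∅
  x = 4: [0↦6, 1↦9, 2↦5, 3↦5, 4↦9, 5↦6, 6↦7, 7↦1, 8↦10, 9↦1, 10↦7]  zeros at y ∈ ∅
  x = 5: [0↦7, 1↦2, 2↦1, 3↦4, 4↦0, 5↦0, 6↦4, 7↦1, 8↦2, 9↦7, 10↦5]  zeros at y ∈ {4, 5}
  x = 6: [0↦2, 1↦9, 2↦9, 3↦2, 4↦10, 5↦0, 6↦5, 7↦3, 8↦5, 9↦0, 10↦10]  zeros at y ∈ {5, 9}
  x = 7: [0↦3, 1↦9, 2↦8, 3↦0, 4↦7, 5↦7, 6↦0, 7↦8, 8↦9, 9↦3, 10↦1]  zeros at y ∈ {3, 6}
  x = 8: [0↦0, 1↦3, 2↦10, 3↦10, 4↦3, 5↦0, 6↦1, 7↦6, 8↦4, 9↦6, 10↦1]  zeros at y ∈ {0, 5}
  x = 9: [0↦5, 1↦3, 2↦5, 3↦0, 4↦10, 5↦2, 6↦9, 7↦9, 8↦2, 9↦10, 10↦0]  zeros at y ∈ {3, 10}
  x = 10: [0↦8, 1↦10, 2↦5, 3↦4, 4↦7, 5↦3, 6↦3, 7↦7, 8↦4, 9↦5, 10↦10]  zeros at y ∈ ∅
Collecting zeros: affine points = {(0, 2), (0, 8), (2, 3), (2, 8), (5, 4), (5, 5), (6, 5), (6, 9), (7, 3), (7, 6), (8, 0), (8, 5), (9, 3), (9, 10)}.
Total count |C(F_11)_aff| = 14.


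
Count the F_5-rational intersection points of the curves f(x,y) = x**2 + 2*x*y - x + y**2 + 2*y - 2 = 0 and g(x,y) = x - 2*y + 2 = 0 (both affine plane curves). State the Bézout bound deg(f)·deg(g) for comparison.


Common zeros: {(1, 4)}; count = 1; Bézout bound = 2.

deg(f) = 2, deg(g) = 1, so Bézout bound = 2.
Scan x ∈ F_5. For each x, list the y ∈ F_5 with f(x, y) ≡ 0 and those with g(x, y) ≡ 0 (mod 5); the common zeros in that column are the intersection.
  x = 0: f ≡ 0 at y ∈ ∅; g ≡ 0 at y ∈ {1}; common: ∅.
  x = 1: f ≡ 0 at y ∈ {2, 4}; g ≡ 0 at y ∈ {4}; common: {4}.
  x = 2: f ≡ 0 at y ∈ {0, 4}; g ≡ 0 at y ∈ {2}; common: ∅.
  x = 3: f ≡ 0 at y ∈ ∅; g ≡ 0 at y ∈ {0}; common: ∅.
  x = 4: f ≡ 0 at y ∈ {0}; g ≡ 0 at y ∈ {3}; common: ∅.
Collecting: common zeros = {(1, 4)}, so the count is 1.
Comparison with the Bézout bound: 1 ≤ 2 = deg(f)·deg(g), as expected for curves with no common component (the affine F_5-count falls short of the bound because intersections may lie at infinity, over extension fields, or carry multiplicity).


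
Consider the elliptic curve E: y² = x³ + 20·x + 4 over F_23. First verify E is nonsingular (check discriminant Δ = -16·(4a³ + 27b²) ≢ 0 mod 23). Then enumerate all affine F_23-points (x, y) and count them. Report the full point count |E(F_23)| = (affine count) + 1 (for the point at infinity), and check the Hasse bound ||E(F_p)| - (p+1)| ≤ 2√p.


Affine points = {(0, 2), (0, 21), (1, 5), (1, 18), (2, 11), (2, 12), (6, 8), (6, 15), (7, 2), (7, 21), (8, 3), (8, 20), (9, 4), (9, 19), (10, 10), (10, 13), (13, 0), (16, 2), (16, 21), (17, 6), (17, 17), (18, 3), (18, 20), (20, 3), (20, 20), (21, 5), (21, 18), (22, 11), (22, 12)}; affine count = 29; |E(F_23)| = 30.

Discriminant check: Δ ∝ 4a³ + 27b² = 4·20³ + 27·4² = 4·8000 + 27·16 ≡ 2 (mod 23). Nonzero ⇒ E is nonsingular.
For each x ∈ F_23, compute rhs = x³ + 20·x + 4 mod 23, then count y ∈ F_23 with y² ≡ rhs.
  x = 0: rhs = 4, matching y values: 2, 21 (2 points).
  x = 1: rhs = 2, matching y values: 5, 18 (2 points).
  x = 2: rhs = 6, matching y values: 11, 12 (2 points).
  x = 3: rhs = 22, matching y values: none (0 points).
  x = 4: rhs = 10, matching y values: none (0 points).
  x = 5: rhs = 22, matching y values: none (0 points).
  x = 6: rhs = 18, matching y values: 8, 15 (2 points).
  x = 7: rhs = 4, matching y values: 2, 21 (2 points).
  x = 8: rhs = 9, matching y values: 3, 20 (2 points).
  x = 9: rhs = 16, matching y values: 4, 19 (2 points).
  x = 10: rhs = 8, matching y values: 10, 13 (2 points).
  x = 11: rhs = 14, matching y values: none (0 points).
  x = 12: rhs = 17, matching y values: none (0 points).
  x = 13: rhs = 0, matching y values: 0 (1 points).
  x = 14: rhs = 15, matching y values: none (0 points).
  x = 15: rhs = 22, matching y values: none (0 points).
  x = 16: rhs = 4, matching y values: 2, 21 (2 points).
  x = 17: rhs = 13, matching y values: 6, 17 (2 points).
  x = 18: rhs = 9, matching y values: 3, 20 (2 points).
  x = 19: rhs = 21, matching y values: none (0 points).
  x = 20: rhs = 9, matching y values: 3, 20 (2 points).
  x = 21: rhs = 2, matching y values: 5, 18 (2 points).
  x = 22: rhs = 6, matching y values: 11, 12 (2 points).
Total affine count: 29.
Full point count |E(F_23)| = 29 + 1 = 30.
Hasse bound: |30 − (23+1)| = |6| = 6 ≤ 2√23 ≈ 9.5917 ✓.
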